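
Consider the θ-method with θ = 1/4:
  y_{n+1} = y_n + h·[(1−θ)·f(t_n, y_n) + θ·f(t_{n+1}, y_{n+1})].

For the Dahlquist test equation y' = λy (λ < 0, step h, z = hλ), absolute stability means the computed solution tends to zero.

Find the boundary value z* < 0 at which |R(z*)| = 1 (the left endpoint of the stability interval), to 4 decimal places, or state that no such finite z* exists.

With y'=λy (z=hλ):
  y_{n+1} = y_n + z·[3/4·y_n + 1/4·y_{n+1}] ⇒ (1 − 1/4z)y_{n+1} = (1 + 3/4z)y_n
  ⇒ R(z) = (1 + 3/4z)/(1 − 1/4z).

Solve |R(x)|<1 on ℝ⁻.
x=-1.12: |R|=0.1250
R=−1: 1+3/4x = −1+1/4x ⇒ -1/2x=2 ⇒ x=2/(-1/2)=-4.0000
Confirm numerically:
  x=-3.365: |R|=0.82756 <1
  x=-3.261: |R|=0.79645 <1
  x=-2.709: |R|=0.61514 <1
  x=-1.770: |R|=0.22704 <1
  x=-4.454: |R|=1.10740 >1
  x=-4.307: |R|=1.07391 >1
  x=-4.212: |R|=1.05163 >1
Interval (-4.0000, 0).

z* = -4.0000.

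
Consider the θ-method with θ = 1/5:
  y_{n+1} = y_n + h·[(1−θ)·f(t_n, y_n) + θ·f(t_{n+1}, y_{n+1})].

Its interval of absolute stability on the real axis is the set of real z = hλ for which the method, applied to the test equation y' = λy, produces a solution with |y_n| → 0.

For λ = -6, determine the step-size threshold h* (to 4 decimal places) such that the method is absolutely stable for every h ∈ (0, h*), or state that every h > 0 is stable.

(-3.3333,0); λ=-6 ⇒ h* = (10/3)/6 = 0.5556.

With y'=λy (z=hλ):
  y_{n+1} = y_n + z·[4/5·y_n + 1/5·y_{n+1}] ⇒ (1 − 1/5z)y_{n+1} = (1 + 4/5z)y_n
  R(z) = (1 + 4/5z)/(1 − 1/5z).

Find x<0 with |R(x)|<1.
x=-0.89: |R|=0.2445
R=−1: 1+4/5x = −1+1/5x ⇒ -3/5x=2 ⇒ x=2/(-3/5)=-3.3333
Confirm numerically:
  x=-2.451: |R|=0.64475 <1
  x=-1.622: |R|=0.22471 <1
  x=-1.523: |R|=0.16741 <1
  x=-3.762: |R|=1.14677 >1
  x=-3.475: |R|=1.05015 >1
Stable set (-3.3333, 0).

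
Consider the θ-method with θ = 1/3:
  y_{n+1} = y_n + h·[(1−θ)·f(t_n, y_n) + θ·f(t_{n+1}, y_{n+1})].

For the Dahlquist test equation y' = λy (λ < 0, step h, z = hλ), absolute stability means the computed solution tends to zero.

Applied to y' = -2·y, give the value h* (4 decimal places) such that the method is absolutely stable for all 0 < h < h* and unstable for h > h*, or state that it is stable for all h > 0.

On y'=λy, z=hλ:
  y_{n+1} = y_n + z·[2/3·y_n + 1/3·y_{n+1}] ⇒ (1 − 1/3z)y_{n+1} = (1 + 2/3z)y_n
  ⇒ R(z) = (1 + 2/3z)/(1 − 1/3z).

Solve |R(x)|<1 on ℝ⁻.
x=-0.42: |R|=0.6316
R=−1: 1+2/3x = −1+1/3x ⇒ -1/3x=2 ⇒ x=2/(-1/3)=-6.0000
Confirm numerically:
  x=-5.258: |R|=0.91015 <1
  x=-4.244: |R|=0.75759 <1
  x=-3.816: |R|=0.67958 <1
  x=-2.773: |R|=0.44102 <1
  x=-6.494: |R|=1.05203 >1
  x=-6.433: |R|=1.04590 >1
  x=-6.108: |R|=1.01186 >1
Interval (-6.0000, 0).

(-6.0000,0); λ=-2 ⇒ h* = (6)/2 = 3.0000.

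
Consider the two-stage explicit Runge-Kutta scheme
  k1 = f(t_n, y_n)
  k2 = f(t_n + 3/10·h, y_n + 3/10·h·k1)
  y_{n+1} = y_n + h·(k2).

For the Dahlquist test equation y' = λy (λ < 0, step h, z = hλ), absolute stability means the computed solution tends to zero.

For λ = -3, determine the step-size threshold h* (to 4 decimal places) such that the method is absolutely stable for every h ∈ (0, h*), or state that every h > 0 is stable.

On y'=λy, z=hλ:
  k1=λy_n ⇒ h·k1=z·y_n;  k2=λ(1+3/10z)y_n ⇒ h·k2=z(1+3/10z)y_n
  y_{n+1}/y_n = 1 + z(1+3/10z) = 1 + z + 3/10z²
  R(z) = 1 + z + 3/10z².

Solve |R(x)|<1 on ℝ⁻.
x=-1.54: |R|=0.1715
R=1: x+3/10x²=0 ⇒ x=−10/3=-3.3333; min R=1−1/(4·3/10)=0.1667>−1
Confirm numerically:
  x=-3.204: |R|=0.87568 <1
  x=-3.036: |R|=0.72919 <1
  x=-1.518: |R|=0.17330 <1
  x=-3.695: |R|=1.40091 >1
  x=-3.657: |R|=1.35509 >1
  x=-3.517: |R|=1.19379 >1
Interval (-3.3333, 0).

(-3.3333,0); λ=-3 ⇒ h* = (10/3)/3 = 1.1111.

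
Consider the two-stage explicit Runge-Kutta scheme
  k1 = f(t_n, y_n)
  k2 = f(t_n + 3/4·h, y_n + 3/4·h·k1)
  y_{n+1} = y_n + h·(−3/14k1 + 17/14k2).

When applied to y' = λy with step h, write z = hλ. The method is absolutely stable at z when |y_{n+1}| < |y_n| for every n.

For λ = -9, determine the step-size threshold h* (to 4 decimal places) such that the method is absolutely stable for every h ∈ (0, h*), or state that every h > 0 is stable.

(-1.0980,0); λ=-9 ⇒ h* = (56/51)/9 = 0.1220.

Test eqn y'=λy, z=hλ:
  k1=λy_n ⇒ h·k1=z·y_n;  k2=λ(1+3/4z)y_n ⇒ h·k2=z(1+3/4z)y_n
  y_{n+1}/y_n = 1 − 3/14z + 17/14z(1+3/4z) = 1 + z + 51/56z²
  Hence R(z) = 1 + z + 51/56z².

Find x<0 with |R(x)|<1.
x=-1.37: |R|=1.3393
R=1: x+51/56x²=0 ⇒ x=−56/51=-1.0980; min R=1−1/(4·51/56)=0.7255>−1
Confirm numerically:
  x=-0.786: |R|=0.77664 <1
  x=-0.729: |R|=0.75499 <1
  x=-0.559: |R|=0.72558 <1
  x=-0.473: |R|=0.73075 <1
  x=-1.382: |R|=1.35740 >1
  x=-1.149: |R|=1.05333 >1
So |R|<1 on (-1.0980, 0).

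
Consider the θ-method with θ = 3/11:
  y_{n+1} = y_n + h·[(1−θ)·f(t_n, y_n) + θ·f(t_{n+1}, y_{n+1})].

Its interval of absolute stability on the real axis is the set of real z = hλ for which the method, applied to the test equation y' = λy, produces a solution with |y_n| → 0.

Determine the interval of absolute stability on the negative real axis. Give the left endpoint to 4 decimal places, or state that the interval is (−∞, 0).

On y'=λy, z=hλ:
  y_{n+1} = y_n + z·[8/11·y_n + 3/11·y_{n+1}] ⇒ (1 − 3/11z)y_{n+1} = (1 + 8/11z)y_n
  so R(z) = (1 + 8/11z)/(1 − 3/11z).

Find x<0 with |R(x)|<1.
x=-1.57: |R|=0.0993
R=−1: 1+8/11x = −1+3/11x ⇒ -5/11x=2 ⇒ x=2/(-5/11)=-4.4000
Confirm numerically:
  x=-4.212: |R|=0.96023 <1
  x=-3.927: |R|=0.89619 <1
  x=-1.964: |R|=0.27895 <1
  x=-4.858: |R|=1.08954 >1
  x=-4.701: |R|=1.05995 >1
Interval (-4.4000, 0).

(-4.4000, 0).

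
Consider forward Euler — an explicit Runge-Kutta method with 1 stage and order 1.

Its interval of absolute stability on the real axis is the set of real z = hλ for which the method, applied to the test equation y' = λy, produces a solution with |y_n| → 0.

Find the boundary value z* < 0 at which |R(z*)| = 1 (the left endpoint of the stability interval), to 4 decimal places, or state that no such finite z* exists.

z* = -2.0000.

With y'=λy (z=hλ):
  order 1, 1-stage ⇒ R(z)=1+z
  (e.g. R(-1.37)=-0.37000, |R|=0.37000)

Boundary: |R(x)|=1, x<0.
x=-1.37: |R|=0.3700
|R(-2.19)|=1.1900 |R(-1.8)|=0.8000 |R(-1.3)|=0.3000
Bisect:
  x_lo=-2.4010 |R|=1.4010  x_hi=-0.3544 |R|=0.6456
  mid=-1.37771 |R|=0.37771 →hi
  mid=-1.88934 |R|=0.88934 →hi
  mid=-2.14516 |R|=1.14516 →lo
  mid=-2.01725 |R|=1.01725 →lo
  mid=-1.95330 |R|=0.95330 →hi
  mid=-1.98528 |R|=0.98528 →hi
  mid=-2.00126 |R|=1.00126 →lo
  mid=-1.99327 |R|=0.99327 →hi
  mid=-1.99727 |R|=0.99727 →hi
  ...
  [-2.00002,-1.99989] ⇒ x*=-2.0000
Stable set (-2.0000, 0).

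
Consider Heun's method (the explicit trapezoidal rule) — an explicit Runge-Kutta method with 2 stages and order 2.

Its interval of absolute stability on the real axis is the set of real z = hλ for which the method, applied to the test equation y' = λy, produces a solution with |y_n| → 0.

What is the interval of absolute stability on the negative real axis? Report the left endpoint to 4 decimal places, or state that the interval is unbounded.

(-2.0000, 0).

Test eqn y'=λy, z=hλ:
  order 2, 2-stage ⇒ R(z)=1+z+z^2/2
  (e.g. R(-0.89)=0.50605, |R|=0.50605)

Need |R(x)|<1, x<0.
x=-0.89: |R|=0.5061
|R(-2.3)|=1.3450 |R(-1.62)|=0.6922 |R(-0.78)|=0.5242
Bisect:
  x_lo=-2.8006 |R|=2.1211  x_hi=-0.0892 |R|=0.9148
  mid=-1.44489 |R|=0.59896 →hi
  mid=-2.12275 |R|=1.13028 →lo
  mid=-1.78382 |R|=0.80718 →hi
  mid=-1.95328 |R|=0.95437 →hi
  mid=-2.03802 |R|=1.03874 →lo
  mid=-1.99565 |R|=0.99566 →hi
  mid=-2.01683 |R|=1.01697 →lo
  mid=-2.00624 |R|=1.00626 →lo
  ...
  [-2.00012,-1.99995] ⇒ x*=-2.0000
Interval (-2.0000, 0).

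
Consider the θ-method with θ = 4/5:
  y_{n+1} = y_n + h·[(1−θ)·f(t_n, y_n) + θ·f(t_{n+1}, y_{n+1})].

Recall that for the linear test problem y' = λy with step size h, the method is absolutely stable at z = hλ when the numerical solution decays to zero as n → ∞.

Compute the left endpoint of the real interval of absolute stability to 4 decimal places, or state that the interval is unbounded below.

Set f=λy, z=hλ:
  y_{n+1} = y_n + z·[1/5·y_n + 4/5·y_{n+1}] ⇒ (1 − 4/5z)y_{n+1} = (1 + 1/5z)y_n
  ⇒ R(z) = (1 + 1/5z)/(1 − 4/5z).

Need |R(x)|<1, x<0.
x=-0.45: |R|=0.6691
x=-2: |R|=0.2308
x=-10: |R|=0.1111
x=-100: |R|=0.2346
θ=4/5≥1/2 ⇒ |1+1/5x|<|1−4/5x| ∀x<0 ⇒ unbounded interval.

unbounded; (−∞, 0).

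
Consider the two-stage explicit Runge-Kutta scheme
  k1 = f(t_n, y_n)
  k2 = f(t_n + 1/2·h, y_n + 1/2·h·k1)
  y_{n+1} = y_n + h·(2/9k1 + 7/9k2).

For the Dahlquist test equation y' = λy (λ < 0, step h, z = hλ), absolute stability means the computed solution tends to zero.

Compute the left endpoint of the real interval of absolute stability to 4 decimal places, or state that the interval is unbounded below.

Set f=λy, z=hλ:
  k1=λy_n ⇒ h·k1=z·y_n;  k2=λ(1+1/2z)y_n ⇒ h·k2=z(1+1/2z)y_n
  y_{n+1}/y_n = 1 + 2/9z + 7/9z(1+1/2z) = 1 + z + 7/18z²
  ⇒ R(z) = 1 + z + 7/18z².

Boundary: |R(x)|=1, x<0.
x=-0.76: |R|=0.4646
R=1: x+7/18x²=0 ⇒ x=−18/7=-2.5714; min R=1−1/(4·7/18)=0.3571>−1
Confirm numerically:
  x=-2.378: |R|=0.82112 <1
  x=-2.227: |R|=0.70171 <1
  x=-1.585: |R|=0.39198 <1
  x=-2.789: |R|=1.23598 >1
  x=-2.630: |R|=1.05991 >1
So |R|<1 on (-2.5714, 0).

left endpoint -2.5714.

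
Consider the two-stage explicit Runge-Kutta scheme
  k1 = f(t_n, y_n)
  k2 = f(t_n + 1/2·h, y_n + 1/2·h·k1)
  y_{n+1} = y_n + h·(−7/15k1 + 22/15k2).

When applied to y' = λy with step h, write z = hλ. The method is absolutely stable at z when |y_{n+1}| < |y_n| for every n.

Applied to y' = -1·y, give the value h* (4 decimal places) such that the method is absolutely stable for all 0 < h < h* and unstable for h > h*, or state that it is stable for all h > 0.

Test eqn y'=λy, z=hλ:
  k1=λy_n ⇒ h·k1=z·y_n;  k2=λ(1+1/2z)y_n ⇒ h·k2=z(1+1/2z)y_n
  y_{n+1}/y_n = 1 − 7/15z + 22/15z(1+1/2z) = 1 + z + 11/15z²
  so R(z) = 1 + z + 11/15z².

Boundary: |R(x)|=1, x<0.
x=-1.61: |R|=1.2909
R=1: x+11/15x²=0 ⇒ x=−15/11=-1.3636; min R=1−1/(4·11/15)=0.6591>−1
Confirm numerically:
  x=-1.136: |R|=0.81036 <1
  x=-1.024: |R|=0.74496 <1
  x=-0.802: |R|=0.66968 <1
  x=-0.548: |R|=0.67222 <1
  x=-1.910: |R|=1.76527 >1
  x=-1.781: |R|=1.54510 >1
  x=-1.700: |R|=1.41933 >1
Interval (-1.3636, 0).

(-1.3636,0); λ=-1 ⇒ h* = (15/11)/1 = 1.3636.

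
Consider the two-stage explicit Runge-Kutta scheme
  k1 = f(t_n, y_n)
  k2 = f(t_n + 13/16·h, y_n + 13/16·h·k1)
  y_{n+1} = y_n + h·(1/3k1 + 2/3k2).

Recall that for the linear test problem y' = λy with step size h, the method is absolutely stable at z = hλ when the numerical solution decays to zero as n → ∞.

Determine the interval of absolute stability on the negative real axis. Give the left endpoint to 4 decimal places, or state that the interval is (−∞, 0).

z∈(-1.8462,0).

Set f=λy, z=hλ:
  k1=λy_n ⇒ h·k1=z·y_n;  k2=λ(1+13/16z)y_n ⇒ h·k2=z(1+13/16z)y_n
  y_{n+1}/y_n = 1 + 1/3z + 2/3z(1+13/16z) = 1 + z + 13/24z²
  ⇒ R(z) = 1 + z + 13/24z².

Solve |R(x)|<1 on ℝ⁻.
x=-1.74: |R|=0.8999
R=1: x+13/24x²=0 ⇒ x=−24/13=-1.8462; min R=1−1/(4·13/24)=0.5385>−1
Confirm numerically:
  x=-1.480: |R|=0.70647 <1
  x=-1.243: |R|=0.59390 <1
  x=-0.892: |R|=0.53898 <1
  x=-2.191: |R|=1.40926 >1
  x=-2.007: |R|=1.17486 >1
  x=-1.890: |R|=1.04489 >1
So |R|<1 on (-1.8462, 0).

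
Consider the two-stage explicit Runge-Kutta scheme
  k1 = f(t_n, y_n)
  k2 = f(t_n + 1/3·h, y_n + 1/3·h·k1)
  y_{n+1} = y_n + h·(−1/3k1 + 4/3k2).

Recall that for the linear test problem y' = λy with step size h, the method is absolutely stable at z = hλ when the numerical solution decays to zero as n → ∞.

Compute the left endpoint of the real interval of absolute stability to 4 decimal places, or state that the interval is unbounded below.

Set f=λy, z=hλ:
  k1=λy_n ⇒ h·k1=z·y_n;  k2=λ(1+1/3z)y_n ⇒ h·k2=z(1+1/3z)y_n
  y_{n+1}/y_n = 1 − 1/3z + 4/3z(1+1/3z) = 1 + z + 4/9z²
  Hence R(z) = 1 + z + 4/9z².

Solve |R(x)|<1 on ℝ⁻.
x=-1.59: |R|=0.5336
R=1: x+4/9x²=0 ⇒ x=−9/4=-2.2500; min R=1−1/(4·4/9)=0.4375>−1
Confirm numerically:
  x=-1.984: |R|=0.76545 <1
  x=-1.886: |R|=0.69489 <1
  x=-1.713: |R|=0.59116 <1
  x=-2.579: |R|=1.37711 >1
  x=-2.424: |R|=1.18746 >1
So |R|<1 on (-2.2500, 0).

z* = -2.2500.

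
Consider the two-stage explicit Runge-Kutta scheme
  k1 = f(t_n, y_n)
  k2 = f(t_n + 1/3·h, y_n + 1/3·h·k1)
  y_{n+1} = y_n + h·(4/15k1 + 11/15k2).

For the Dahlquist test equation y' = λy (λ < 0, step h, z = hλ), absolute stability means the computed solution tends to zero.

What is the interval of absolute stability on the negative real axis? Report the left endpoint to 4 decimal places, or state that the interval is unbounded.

With y'=λy (z=hλ):
  k1=λy_n ⇒ h·k1=z·y_n;  k2=λ(1+1/3z)y_n ⇒ h·k2=z(1+1/3z)y_n
  y_{n+1}/y_n = 1 + 4/15z + 11/15z(1+1/3z) = 1 + z + 11/45z²
  so R(z) = 1 + z + 11/45z².

Boundary: |R(x)|=1, x<0.
x=-0.65: |R|=0.4533
R=1: x+11/45x²=0 ⇒ x=−45/11=-4.0909; min R=1−1/(4·11/45)=-0.0227>−1
Confirm numerically:
  x=-3.579: |R|=0.55215 <1
  x=-3.106: |R|=0.25221 <1
  x=-2.994: |R|=0.19721 <1
  x=-2.351: |R|=0.00009 <1
  x=-4.527: |R|=1.48258 >1
  x=-4.298: |R|=1.21757 >1
So |R|<1 on (-4.0909, 0).

z∈(-4.0909,0).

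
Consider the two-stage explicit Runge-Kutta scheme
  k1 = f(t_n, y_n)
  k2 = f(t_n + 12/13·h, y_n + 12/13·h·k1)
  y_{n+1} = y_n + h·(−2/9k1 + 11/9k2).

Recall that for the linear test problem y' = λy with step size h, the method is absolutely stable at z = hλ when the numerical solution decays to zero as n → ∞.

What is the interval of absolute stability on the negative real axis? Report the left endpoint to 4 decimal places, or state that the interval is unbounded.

z∈(-0.8864,0).

With y'=λy (z=hλ):
  k1=λy_n ⇒ h·k1=z·y_n;  k2=λ(1+12/13z)y_n ⇒ h·k2=z(1+12/13z)y_n
  y_{n+1}/y_n = 1 − 2/9z + 11/9z(1+12/13z) = 1 + z + 44/39z²
  so R(z) = 1 + z + 44/39z².

Boundary: |R(x)|=1, x<0.
x=-1.51: |R|=2.0624
R=1: x+44/39x²=0 ⇒ x=−39/44=-0.8864; min R=1−1/(4·44/39)=0.7784>−1
Confirm numerically:
  x=-0.793: |R|=0.91647 <1
  x=-0.707: |R|=0.85693 <1
  x=-1.119: |R|=1.29369 >1
  x=-1.071: |R|=1.22310 >1
Interval (-0.8864, 0).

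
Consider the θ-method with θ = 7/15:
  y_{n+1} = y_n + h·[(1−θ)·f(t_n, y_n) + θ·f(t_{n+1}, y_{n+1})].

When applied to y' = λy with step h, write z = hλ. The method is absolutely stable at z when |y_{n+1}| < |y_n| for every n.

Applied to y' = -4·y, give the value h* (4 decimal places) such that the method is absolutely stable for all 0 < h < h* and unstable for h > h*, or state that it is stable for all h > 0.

(-30.0000,0); λ=-4 ⇒ h* = (30)/4 = 7.5000.

On y'=λy, z=hλ:
  y_{n+1} = y_n + z·[8/15·y_n + 7/15·y_{n+1}] ⇒ (1 − 7/15z)y_{n+1} = (1 + 8/15z)y_n
  so R(z) = (1 + 8/15z)/(1 − 7/15z).

Solve |R(x)|<1 on ℝ⁻.
x=-1.17: |R|=0.2432
R=−1: 1+8/15x = −1+7/15x ⇒ -1/15x=2 ⇒ x=2/(-1/15)=-30.0000
Confirm numerically:
  x=-28.743: |R|=0.99419 <1
  x=-22.225: |R|=0.95442 <1
  x=-21.777: |R|=0.95089 <1
  x=-19.020: |R|=0.92588 <1
  x=-30.572: |R|=1.00250 >1
  x=-30.336: |R|=1.00148 >1
  x=-30.027: |R|=1.00012 >1
Interval (-30.0000, 0).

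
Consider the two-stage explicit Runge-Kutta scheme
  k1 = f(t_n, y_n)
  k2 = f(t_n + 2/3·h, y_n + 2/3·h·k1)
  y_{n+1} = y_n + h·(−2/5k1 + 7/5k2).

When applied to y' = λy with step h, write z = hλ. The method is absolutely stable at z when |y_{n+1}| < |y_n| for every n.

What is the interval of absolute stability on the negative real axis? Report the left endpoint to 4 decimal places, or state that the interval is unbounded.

(-1.0714, 0).

Set f=λy, z=hλ:
  k1=λy_n ⇒ h·k1=z·y_n;  k2=λ(1+2/3z)y_n ⇒ h·k2=z(1+2/3z)y_n
  y_{n+1}/y_n = 1 − 2/5z + 7/5z(1+2/3z) = 1 + z + 14/15z²
  R(z) = 1 + z + 14/15z².

Need |R(x)|<1, x<0.
x=-1.14: |R|=1.0730
R=1: x+14/15x²=0 ⇒ x=−15/14=-1.0714; min R=1−1/(4·14/15)=0.7321>−1
Confirm numerically:
  x=-1.043: |R|=0.97233 <1
  x=-0.707: |R|=0.75953 <1
  x=-0.694: |R|=0.75553 <1
  x=-1.403: |R|=1.43418 >1
  x=-1.295: |R|=1.27022 >1
So |R|<1 on (-1.0714, 0).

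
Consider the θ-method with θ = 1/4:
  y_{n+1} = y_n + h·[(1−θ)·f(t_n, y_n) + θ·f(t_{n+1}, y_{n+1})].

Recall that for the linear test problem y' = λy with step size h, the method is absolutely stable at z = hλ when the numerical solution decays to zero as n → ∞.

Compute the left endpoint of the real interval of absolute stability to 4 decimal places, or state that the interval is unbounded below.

With y'=λy (z=hλ):
  y_{n+1} = y_n + z·[3/4·y_n + 1/4·y_{n+1}] ⇒ (1 − 1/4z)y_{n+1} = (1 + 3/4z)y_n
  ⇒ R(z) = (1 + 3/4z)/(1 − 1/4z).

Find x<0 with |R(x)|<1.
x=-0.97: |R|=0.2193
R=−1: 1+3/4x = −1+1/4x ⇒ -1/2x=2 ⇒ x=2/(-1/2)=-4.0000
Confirm numerically:
  x=-3.515: |R|=0.87092 <1
  x=-2.639: |R|=0.59000 <1
  x=-2.186: |R|=0.41351 <1
  x=-1.661: |R|=0.17364 <1
  x=-4.581: |R|=1.13542 >1
  x=-4.162: |R|=1.03970 >1
Interval (-4.0000, 0).

z* = -4.0000.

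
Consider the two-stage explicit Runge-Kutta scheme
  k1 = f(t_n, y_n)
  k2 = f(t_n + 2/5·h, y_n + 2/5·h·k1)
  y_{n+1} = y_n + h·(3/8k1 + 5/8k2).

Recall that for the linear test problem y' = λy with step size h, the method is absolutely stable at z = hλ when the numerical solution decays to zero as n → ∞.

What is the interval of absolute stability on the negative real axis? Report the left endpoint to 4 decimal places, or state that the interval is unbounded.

z∈(-4.0000,0).

Test eqn y'=λy, z=hλ:
  k1=λy_n ⇒ h·k1=z·y_n;  k2=λ(1+2/5z)y_n ⇒ h·k2=z(1+2/5z)y_n
  y_{n+1}/y_n = 1 + 3/8z + 5/8z(1+2/5z) = 1 + z + 1/4z²
  so R(z) = 1 + z + 1/4z².

Solve |R(x)|<1 on ℝ⁻.
x=-1.55: |R|=0.0506
R=1: x+1/4x²=0 ⇒ x=−4=-4.0000; min R=1−1/(4·1/4)=0.0000>−1
Confirm numerically:
  x=-3.290: |R|=0.41602 <1
  x=-2.801: |R|=0.16040 <1
  x=-2.300: |R|=0.02250 <1
  x=-4.423: |R|=1.46773 >1
  x=-4.051: |R|=1.05165 >1
Stable set (-4.0000, 0).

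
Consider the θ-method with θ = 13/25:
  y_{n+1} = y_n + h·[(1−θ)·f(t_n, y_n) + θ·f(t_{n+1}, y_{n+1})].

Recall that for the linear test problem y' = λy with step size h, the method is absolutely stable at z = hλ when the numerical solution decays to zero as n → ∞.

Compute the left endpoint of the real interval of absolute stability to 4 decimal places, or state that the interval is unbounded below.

interval (−∞, 0).

With y'=λy (z=hλ):
  y_{n+1} = y_n + z·[12/25·y_n + 13/25·y_{n+1}] ⇒ (1 − 13/25z)y_{n+1} = (1 + 12/25z)y_n
  ⇒ R(z) = (1 + 12/25z)/(1 − 13/25z).

Boundary: |R(x)|=1, x<0.
x=-0.59: |R|=0.5485
x=-2: |R|=0.0196
x=-10: |R|=0.6129
x=-100: |R|=0.8868
θ=13/25≥1/2 ⇒ |1+12/25x|<|1−13/25x| ∀x<0 ⇒ stable on all of ℝ⁻.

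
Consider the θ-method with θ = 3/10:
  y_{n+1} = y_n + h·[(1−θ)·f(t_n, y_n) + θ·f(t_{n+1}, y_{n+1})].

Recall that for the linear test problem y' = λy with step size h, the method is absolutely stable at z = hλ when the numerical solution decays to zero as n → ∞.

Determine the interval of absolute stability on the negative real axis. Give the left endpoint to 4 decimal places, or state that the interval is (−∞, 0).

Set f=λy, z=hλ:
  y_{n+1} = y_n + z·[7/10·y_n + 3/10·y_{n+1}] ⇒ (1 − 3/10z)y_{n+1} = (1 + 7/10z)y_n
  R(z) = (1 + 7/10z)/(1 − 3/10z).

Find x<0 with |R(x)|<1.
x=-1.72: |R|=0.1346
R=−1: 1+7/10x = −1+3/10x ⇒ -2/5x=2 ⇒ x=2/(-2/5)=-5.0000
Confirm numerically:
  x=-4.039: |R|=0.82620 <1
  x=-3.691: |R|=0.75153 <1
  x=-2.771: |R|=0.51313 <1
  x=-5.219: |R|=1.03414 >1
  x=-5.133: |R|=1.02095 >1
  x=-5.049: |R|=1.00779 >1
Stable set (-5.0000, 0).

z∈(-5.0000,0).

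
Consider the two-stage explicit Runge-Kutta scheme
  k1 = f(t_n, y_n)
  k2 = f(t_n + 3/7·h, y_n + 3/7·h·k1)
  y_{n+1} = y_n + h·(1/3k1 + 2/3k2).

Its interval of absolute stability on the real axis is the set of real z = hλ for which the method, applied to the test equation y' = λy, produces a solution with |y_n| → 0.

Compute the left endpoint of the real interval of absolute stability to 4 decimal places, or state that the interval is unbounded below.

On y'=λy, z=hλ:
  k1=λy_n ⇒ h·k1=z·y_n;  k2=λ(1+3/7z)y_n ⇒ h·k2=z(1+3/7z)y_n
  y_{n+1}/y_n = 1 + 1/3z + 2/3z(1+3/7z) = 1 + z + 2/7z²
  R(z) = 1 + z + 2/7z².

Need |R(x)|<1, x<0.
x=-1.69: |R|=0.1260
R=1: x+2/7x²=0 ⇒ x=−7/2=-3.5000; min R=1−1/(4·2/7)=0.1250>−1
Confirm numerically:
  x=-2.154: |R|=0.17163 <1
  x=-1.899: |R|=0.13134 <1
  x=-1.889: |R|=0.13052 <1
  x=-4.061: |R|=1.65092 >1
  x=-3.609: |R|=1.11239 >1
  x=-3.533: |R|=1.03331 >1
Interval (-3.5000, 0).

z* = -3.5000.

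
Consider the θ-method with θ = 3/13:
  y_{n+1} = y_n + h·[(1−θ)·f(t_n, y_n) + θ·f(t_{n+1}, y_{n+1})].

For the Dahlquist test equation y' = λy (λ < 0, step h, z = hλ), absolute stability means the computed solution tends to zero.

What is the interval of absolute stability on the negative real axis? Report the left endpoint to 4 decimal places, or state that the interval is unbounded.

With y'=λy (z=hλ):
  y_{n+1} = y_n + z·[10/13·y_n + 3/13·y_{n+1}] ⇒ (1 − 3/13z)y_{n+1} = (1 + 10/13z)y_n
  R(z) = (1 + 10/13z)/(1 − 3/13z).

Solve |R(x)|<1 on ℝ⁻.
x=-1.54: |R|=0.1362
R=−1: 1+10/13x = −1+3/13x ⇒ -7/13x=2 ⇒ x=2/(-7/13)=-3.7143
Confirm numerically:
  x=-2.135: |R|=0.43030 <1
  x=-1.695: |R|=0.21841 <1
  x=-1.558: |R|=0.14598 <1
  x=-4.290: |R|=1.15578 >1
  x=-4.270: |R|=1.15072 >1
  x=-4.025: |R|=1.08674 >1
Stable set (-3.7143, 0).

z∈(-3.7143,0).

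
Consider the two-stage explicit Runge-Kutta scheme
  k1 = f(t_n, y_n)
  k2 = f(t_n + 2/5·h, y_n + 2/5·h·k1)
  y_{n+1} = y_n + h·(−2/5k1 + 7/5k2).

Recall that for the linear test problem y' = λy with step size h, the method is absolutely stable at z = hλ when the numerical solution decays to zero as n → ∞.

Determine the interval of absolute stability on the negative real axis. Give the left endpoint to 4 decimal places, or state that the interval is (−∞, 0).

z∈(-1.7857,0).

With y'=λy (z=hλ):
  k1=λy_n ⇒ h·k1=z·y_n;  k2=λ(1+2/5z)y_n ⇒ h·k2=z(1+2/5z)y_n
  y_{n+1}/y_n = 1 − 2/5z + 7/5z(1+2/5z) = 1 + z + 14/25z²
  Hence R(z) = 1 + z + 14/25z².

Solve |R(x)|<1 on ℝ⁻.
x=-1.71: |R|=0.9275
R=1: x+14/25x²=0 ⇒ x=−25/14=-1.7857; min R=1−1/(4·14/25)=0.5536>−1
Confirm numerically:
  x=-1.664: |R|=0.88658 <1
  x=-1.268: |R|=0.63238 <1
  x=-0.954: |R|=0.55566 <1
  x=-0.767: |R|=0.56244 <1
  x=-2.177: |R|=1.47702 >1
  x=-2.005: |R|=1.24621 >1
So |R|<1 on (-1.7857, 0).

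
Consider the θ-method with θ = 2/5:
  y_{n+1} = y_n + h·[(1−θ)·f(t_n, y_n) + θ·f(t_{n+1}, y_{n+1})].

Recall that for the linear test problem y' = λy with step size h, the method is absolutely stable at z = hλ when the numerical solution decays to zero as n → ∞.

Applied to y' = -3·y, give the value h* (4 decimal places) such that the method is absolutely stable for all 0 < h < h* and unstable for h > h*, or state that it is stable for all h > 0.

Test eqn y'=λy, z=hλ:
  y_{n+1} = y_n + z·[3/5·y_n + 2/5·y_{n+1}] ⇒ (1 − 2/5z)y_{n+1} = (1 + 3/5z)y_n
  so R(z) = (1 + 3/5z)/(1 − 2/5z).

Find x<0 with |R(x)|<1.
x=-0.9: |R|=0.3382
R=−1: 1+3/5x = −1+2/5x ⇒ -1/5x=2 ⇒ x=2/(-1/5)=-10.0000
Confirm numerically:
  x=-9.584: |R|=0.98279 <1
  x=-7.417: |R|=0.86977 <1
  x=-6.152: |R|=0.77762 <1
  x=-4.188: |R|=0.56549 <1
  x=-10.150: |R|=1.00593 >1
  x=-10.093: |R|=1.00369 >1
  x=-10.072: |R|=1.00286 >1
Stable set (-10.0000, 0).

(-10.0000,0); λ=-3 ⇒ h* = (10)/3 = 3.3333.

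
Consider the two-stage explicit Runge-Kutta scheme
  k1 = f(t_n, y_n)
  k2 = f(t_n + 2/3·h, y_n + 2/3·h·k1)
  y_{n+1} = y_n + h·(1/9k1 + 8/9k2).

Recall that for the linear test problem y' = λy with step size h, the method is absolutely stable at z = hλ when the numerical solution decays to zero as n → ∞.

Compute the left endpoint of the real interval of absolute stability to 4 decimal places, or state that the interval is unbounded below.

With y'=λy (z=hλ):
  k1=λy_n ⇒ h·k1=z·y_n;  k2=λ(1+2/3z)y_n ⇒ h·k2=z(1+2/3z)y_n
  y_{n+1}/y_n = 1 + 1/9z + 8/9z(1+2/3z) = 1 + z + 16/27z²
  so R(z) = 1 + z + 16/27z².

Solve |R(x)|<1 on ℝ⁻.
x=-0.95: |R|=0.5848
R=1: x+16/27x²=0 ⇒ x=−27/16=-1.6875; min R=1−1/(4·16/27)=0.5781>−1
Confirm numerically:
  x=-1.343: |R|=0.72583 <1
  x=-1.299: |R|=0.70094 <1
  x=-0.863: |R|=0.57834 <1
  x=-2.141: |R|=1.57537 >1
  x=-1.756: |R|=1.07128 >1
  x=-1.722: |R|=1.03521 >1
So |R|<1 on (-1.6875, 0).

left endpoint -1.6875.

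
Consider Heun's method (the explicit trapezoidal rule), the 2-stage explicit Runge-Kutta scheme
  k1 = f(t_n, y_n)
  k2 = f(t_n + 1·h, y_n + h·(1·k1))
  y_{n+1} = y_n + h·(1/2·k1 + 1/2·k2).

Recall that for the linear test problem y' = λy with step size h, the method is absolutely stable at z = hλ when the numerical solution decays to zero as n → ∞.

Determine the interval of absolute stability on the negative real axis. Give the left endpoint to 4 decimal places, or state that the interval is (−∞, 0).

Set f=λy, z=hλ:
  order 2, 2-stage ⇒ R(z)=1+z+z^2/2
  (e.g. R(-1.57)=0.66245, |R|=0.66245)

Need |R(x)|<1, x<0.
x=-1.57: |R|=0.6624
|R(-1.66)|=0.7178 |R(-1.49)|=0.6200 |R(-0.87)|=0.5085
Bisect:
  x_lo=-2.7176 |R|=1.9751  x_hi=-0.1765 |R|=0.8391
  mid=-1.44703 |R|=0.59992 →hi
  mid=-2.08232 |R|=1.08571 →lo
  mid=-1.76468 |R|=0.79237 →hi
  mid=-1.92350 |R|=0.92642 →hi
  mid=-2.00291 |R|=1.00291 →lo
  mid=-1.96320 |R|=0.96388 →hi
  mid=-1.98306 |R|=0.98320 →hi
  mid=-1.99298 |R|=0.99301 →hi
  mid=-1.99795 |R|=0.99795 →hi
  ...
  [-2.00012,-1.99996] ⇒ x*=-2.0000
So |R|<1 on (-2.0000, 0).

(-2.0000, 0).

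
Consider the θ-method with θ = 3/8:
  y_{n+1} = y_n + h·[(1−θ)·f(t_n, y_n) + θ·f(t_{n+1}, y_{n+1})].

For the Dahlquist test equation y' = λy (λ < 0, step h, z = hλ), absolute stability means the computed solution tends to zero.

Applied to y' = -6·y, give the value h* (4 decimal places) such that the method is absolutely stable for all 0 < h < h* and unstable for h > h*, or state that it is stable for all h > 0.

With y'=λy (z=hλ):
  y_{n+1} = y_n + z·[5/8·y_n + 3/8·y_{n+1}] ⇒ (1 − 3/8z)y_{n+1} = (1 + 5/8z)y_n
  so R(z) = (1 + 5/8z)/(1 − 3/8z).

Boundary: |R(x)|=1, x<0.
x=-1.59: |R|=0.0039
R=−1: 1+5/8x = −1+3/8x ⇒ -1/4x=2 ⇒ x=2/(-1/4)=-8.0000
Confirm numerically:
  x=-7.118: |R|=0.93991 <1
  x=-5.541: |R|=0.80027 <1
  x=-4.738: |R|=0.70631 <1
  x=-3.415: |R|=0.49740 <1
  x=-8.295: |R|=1.01794 >1
  x=-8.213: |R|=1.01305 >1
  x=-8.153: |R|=1.00943 >1
Stable set (-8.0000, 0).

(-8.0000,0); λ=-6 ⇒ h* = (8)/6 = 1.3333.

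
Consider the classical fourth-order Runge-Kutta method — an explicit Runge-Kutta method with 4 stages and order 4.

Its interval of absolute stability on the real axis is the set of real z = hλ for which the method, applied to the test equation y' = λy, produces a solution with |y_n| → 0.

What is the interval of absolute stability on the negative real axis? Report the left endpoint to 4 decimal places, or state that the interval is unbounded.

(-2.7853, 0).

Set f=λy, z=hλ:
  order 4, 4-stage ⇒ R(z)=1+z+z^2/2+z^3/6+z^4/24
  (e.g. R(-0.96)=0.38873, |R|=0.38873)

Boundary: |R(x)|=1, x<0.
x=-0.96: |R|=0.3887
|R(-2.25)|=0.4507 |R(-0.86)|=0.4266 |R(-0.55)|=0.5773
Bisect:
  x_lo=-3.5185 |R|=2.7974  x_hi=-0.2438 |R|=0.7837
  mid=-1.88111 |R|=0.30050 →hi
  mid=-2.69979 |R|=0.87856 →hi
  mid=-3.10913 |R|=1.60858 →lo
  mid=-2.90446 |R|=1.19504 →lo
  mid=-2.80212 |R|=1.02567 →lo
  mid=-2.75096 |R|=0.94945 →hi
  mid=-2.77654 |R|=0.98688 →hi
  mid=-2.78933 |R|=1.00611 →lo
  mid=-2.78294 |R|=0.99645 →hi
  mid=-2.78614 |R|=1.00127 →lo
  ...
  [-2.78534,-2.78514] ⇒ x*=-2.7853
Stable set (-2.7853, 0).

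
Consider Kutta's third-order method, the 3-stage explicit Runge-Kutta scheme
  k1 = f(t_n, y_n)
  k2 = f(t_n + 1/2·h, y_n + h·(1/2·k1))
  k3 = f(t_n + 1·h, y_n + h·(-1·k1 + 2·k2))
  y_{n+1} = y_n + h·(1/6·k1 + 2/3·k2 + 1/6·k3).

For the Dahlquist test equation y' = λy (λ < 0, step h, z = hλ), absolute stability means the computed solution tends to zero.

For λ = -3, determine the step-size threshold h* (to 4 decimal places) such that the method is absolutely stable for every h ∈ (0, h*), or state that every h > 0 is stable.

(-2.5127,0); λ=-3 ⇒ h* = 0.8376.

Test eqn y'=λy, z=hλ:
  order 3, 3-stage ⇒ R(z)=1+z+z^2/2+z^3/6
  (e.g. R(-0.47)=0.62315, |R|=0.62315)

Find x<0 with |R(x)|<1.
x=-0.47: |R|=0.6231
|R(-2.82)|=1.5814 |R(-2.79)|=1.5176 |R(-2)|=0.3333
Bisect:
  x_lo=-3.0910 |R|=2.2359  x_hi=-0.1911 |R|=0.8260
  mid=-1.64103 |R|=0.03108 →hi
  mid=-2.36602 |R|=0.77450 →hi
  mid=-2.72851 |R|=1.39165 →lo
  mid=-2.54726 |R|=1.05766 →lo
  mid=-2.45664 |R|=0.91010 →hi
  mid=-2.50195 |R|=0.98234 →hi
  mid=-2.52461 |R|=1.01961 →lo
  ...
  [-2.51275,-2.51257] ⇒ x*=-2.5127
Stable set (-2.5127, 0).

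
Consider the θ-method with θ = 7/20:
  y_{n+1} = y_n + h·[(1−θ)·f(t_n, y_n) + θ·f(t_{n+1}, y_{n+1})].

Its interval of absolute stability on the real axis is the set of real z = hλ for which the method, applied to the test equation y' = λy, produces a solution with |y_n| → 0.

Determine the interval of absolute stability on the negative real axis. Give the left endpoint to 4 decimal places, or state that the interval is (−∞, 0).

(-6.6667, 0).

Set f=λy, z=hλ:
  y_{n+1} = y_n + z·[13/20·y_n + 7/20·y_{n+1}] ⇒ (1 − 7/20z)y_{n+1} = (1 + 13/20z)y_n
  Hence R(z) = (1 + 13/20z)/(1 − 7/20z).

Need |R(x)|<1, x<0.
x=-1.78: |R|=0.0967
R=−1: 1+13/20x = −1+7/20x ⇒ -3/10x=2 ⇒ x=2/(-3/10)=-6.6667
Confirm numerically:
  x=-6.227: |R|=0.95851 <1
  x=-5.976: |R|=0.93298 <1
  x=-4.814: |R|=0.79299 <1
  x=-4.366: |R|=0.72699 <1
  x=-7.027: |R|=1.03125 >1
  x=-6.963: |R|=1.02587 >1
  x=-6.743: |R|=1.00682 >1
Interval (-6.6667, 0).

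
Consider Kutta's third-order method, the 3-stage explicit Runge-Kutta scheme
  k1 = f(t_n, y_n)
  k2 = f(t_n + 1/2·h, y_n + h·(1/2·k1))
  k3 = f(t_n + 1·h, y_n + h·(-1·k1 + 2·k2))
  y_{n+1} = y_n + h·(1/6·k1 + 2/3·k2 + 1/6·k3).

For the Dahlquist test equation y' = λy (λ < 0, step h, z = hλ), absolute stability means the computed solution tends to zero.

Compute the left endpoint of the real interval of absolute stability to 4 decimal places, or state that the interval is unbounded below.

Test eqn y'=λy, z=hλ:
  order 3, 3-stage ⇒ R(z)=1+z+z^2/2+z^3/6
  (e.g. R(-0.58)=0.55568, |R|=0.55568)

Boundary: |R(x)|=1, x<0.
x=-0.58: |R|=0.5557
|R(-2.57)|=1.0966 |R(-2.43)|=0.8690 |R(-1.77)|=0.1278
Bisect:
  x_lo=-3.1651 |R|=2.4407  x_hi=-0.3217 |R|=0.7245
  mid=-1.74340 |R|=0.10684 →hi
  mid=-2.45425 |R|=0.90637 →hi
  mid=-2.80967 |R|=1.55925 →lo
  mid=-2.63196 |R|=1.20704 →lo
  mid=-2.54310 |R|=1.05061 →lo
  mid=-2.49867 |R|=0.97701 →hi
  mid=-2.52089 |R|=1.01344 →lo
  mid=-2.50978 |R|=0.99513 →hi
  mid=-2.51533 |R|=1.00426 →lo
  mid=-2.51256 |R|=0.99969 →hi
  ...
  [-2.51290,-2.51273] ⇒ x*=-2.5127
Interval (-2.5127, 0).

left endpoint -2.5127.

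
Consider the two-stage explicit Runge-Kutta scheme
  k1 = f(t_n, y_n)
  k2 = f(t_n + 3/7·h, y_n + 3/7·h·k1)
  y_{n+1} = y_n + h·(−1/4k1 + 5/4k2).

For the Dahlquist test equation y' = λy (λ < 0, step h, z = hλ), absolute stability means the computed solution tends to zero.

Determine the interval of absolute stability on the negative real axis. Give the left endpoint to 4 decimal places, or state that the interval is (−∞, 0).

(-1.8667, 0).

With y'=λy (z=hλ):
  k1=λy_n ⇒ h·k1=z·y_n;  k2=λ(1+3/7z)y_n ⇒ h·k2=z(1+3/7z)y_n
  y_{n+1}/y_n = 1 − 1/4z + 5/4z(1+3/7z) = 1 + z + 15/28z²
  R(z) = 1 + z + 15/28z².

Need |R(x)|<1, x<0.
x=-0.78: |R|=0.5459
R=1: x+15/28x²=0 ⇒ x=−28/15=-1.8667; min R=1−1/(4·15/28)=0.5333>−1
Confirm numerically:
  x=-1.634: |R|=0.79633 <1
  x=-1.572: |R|=0.75185 <1
  x=-0.817: |R|=0.54058 <1
  x=-2.216: |R|=1.41471 >1
  x=-1.918: |R|=1.05274 >1
  x=-1.916: |R|=1.05064 >1
So |R|<1 on (-1.8667, 0).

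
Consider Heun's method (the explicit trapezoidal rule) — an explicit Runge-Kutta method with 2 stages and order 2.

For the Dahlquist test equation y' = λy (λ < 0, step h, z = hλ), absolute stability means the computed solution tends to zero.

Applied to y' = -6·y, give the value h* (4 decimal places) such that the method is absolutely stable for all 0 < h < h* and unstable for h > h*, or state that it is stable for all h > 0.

Test eqn y'=λy, z=hλ:
  order 2, 2-stage ⇒ R(z)=1+z+z^2/2
  (e.g. R(-0.71)=0.54205, |R|=0.54205)

Boundary: |R(x)|=1, x<0.
x=-0.71: |R|=0.5421
|R(-1.97)|=0.9704 |R(-1.31)|=0.5481 |R(-1.07)|=0.5025
Bisect:
  x_lo=-2.4610 |R|=1.5672  x_hi=-0.2747 |R|=0.7630
  mid=-1.36783 |R|=0.56765 →hi
  mid=-1.91440 |R|=0.91807 →hi
  mid=-2.18769 |R|=1.20530 →lo
  mid=-2.05104 |R|=1.05235 →lo
  mid=-1.98272 |R|=0.98287 →hi
  mid=-2.01688 |R|=1.01703 →lo
  mid=-1.99980 |R|=0.99980 →hi
  mid=-2.00834 |R|=1.00838 →lo
  mid=-2.00407 |R|=1.00408 →lo
  mid=-2.00194 |R|=1.00194 →lo
  ...
  [-2.00007,-1.99994] ⇒ x*=-2.0000
Interval (-2.0000, 0).

(-2.0000,0); λ=-6 ⇒ h* = 0.3333.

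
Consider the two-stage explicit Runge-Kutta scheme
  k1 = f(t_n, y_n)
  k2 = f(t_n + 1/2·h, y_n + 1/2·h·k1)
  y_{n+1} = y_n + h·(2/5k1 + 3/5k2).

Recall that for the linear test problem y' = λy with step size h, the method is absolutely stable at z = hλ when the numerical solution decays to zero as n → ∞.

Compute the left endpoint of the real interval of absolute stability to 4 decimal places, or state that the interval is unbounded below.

Set f=λy, z=hλ:
  k1=λy_n ⇒ h·k1=z·y_n;  k2=λ(1+1/2z)y_n ⇒ h·k2=z(1+1/2z)y_n
  y_{n+1}/y_n = 1 + 2/5z + 3/5z(1+1/2z) = 1 + z + 3/10z²
  R(z) = 1 + z + 3/10z².

Solve |R(x)|<1 on ℝ⁻.
x=-1.6: |R|=0.1680
R=1: x+3/10x²=0 ⇒ x=−10/3=-3.3333; min R=1−1/(4·3/10)=0.1667>−1
Confirm numerically:
  x=-3.218: |R|=0.88866 <1
  x=-2.074: |R|=0.21644 <1
  x=-1.669: |R|=0.16667 <1
  x=-3.608: |R|=1.29730 >1
  x=-3.380: |R|=1.04732 >1
Interval (-3.3333, 0).

z* = -3.3333.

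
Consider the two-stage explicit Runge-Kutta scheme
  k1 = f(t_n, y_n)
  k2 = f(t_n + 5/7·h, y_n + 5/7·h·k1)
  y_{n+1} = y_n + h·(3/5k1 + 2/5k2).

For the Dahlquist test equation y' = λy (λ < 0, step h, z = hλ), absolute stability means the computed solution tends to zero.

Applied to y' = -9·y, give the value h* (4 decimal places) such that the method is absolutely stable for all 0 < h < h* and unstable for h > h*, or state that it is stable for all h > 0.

(-3.5000,0); λ=-9 ⇒ h* = (7/2)/9 = 0.3889.

Set f=λy, z=hλ:
  k1=λy_n ⇒ h·k1=z·y_n;  k2=λ(1+5/7z)y_n ⇒ h·k2=z(1+5/7z)y_n
  y_{n+1}/y_n = 1 + 3/5z + 2/5z(1+5/7z) = 1 + z + 2/7z²
  ⇒ R(z) = 1 + z + 2/7z².

Solve |R(x)|<1 on ℝ⁻.
x=-0.86: |R|=0.3513
R=1: x+2/7x²=0 ⇒ x=−7/2=-3.5000; min R=1−1/(4·2/7)=0.1250>−1
Confirm numerically:
  x=-3.399: |R|=0.90191 <1
  x=-2.902: |R|=0.50417 <1
  x=-2.334: |R|=0.22244 <1
  x=-1.862: |R|=0.12858 <1
  x=-4.048: |R|=1.63380 >1
  x=-3.842: |R|=1.37542 >1
  x=-3.681: |R|=1.19036 >1
Interval (-3.5000, 0).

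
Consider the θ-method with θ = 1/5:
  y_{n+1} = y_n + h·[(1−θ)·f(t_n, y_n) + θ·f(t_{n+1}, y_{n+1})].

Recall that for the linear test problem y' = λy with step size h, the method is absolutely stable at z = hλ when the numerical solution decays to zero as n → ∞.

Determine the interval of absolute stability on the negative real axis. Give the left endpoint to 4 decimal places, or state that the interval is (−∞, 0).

(-3.3333, 0).

On y'=λy, z=hλ:
  y_{n+1} = y_n + z·[4/5·y_n + 1/5·y_{n+1}] ⇒ (1 − 1/5z)y_{n+1} = (1 + 4/5z)y_n
  Hence R(z) = (1 + 4/5z)/(1 − 1/5z).

Find x<0 with |R(x)|<1.
x=-1.06: |R|=0.1254
R=−1: 1+4/5x = −1+1/5x ⇒ -3/5x=2 ⇒ x=2/(-3/5)=-3.3333
Confirm numerically:
  x=-3.198: |R|=0.95048 <1
  x=-2.754: |R|=0.77586 <1
  x=-2.607: |R|=0.71355 <1
  x=-3.920: |R|=1.19731 >1
  x=-3.571: |R|=1.08319 >1
  x=-3.396: |R|=1.02239 >1
Interval (-3.3333, 0).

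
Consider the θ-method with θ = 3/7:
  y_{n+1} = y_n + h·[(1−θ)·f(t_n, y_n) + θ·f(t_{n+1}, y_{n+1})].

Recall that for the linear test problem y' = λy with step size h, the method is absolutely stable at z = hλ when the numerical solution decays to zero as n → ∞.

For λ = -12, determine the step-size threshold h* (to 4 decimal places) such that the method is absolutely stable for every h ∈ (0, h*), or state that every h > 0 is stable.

Test eqn y'=λy, z=hλ:
  y_{n+1} = y_n + z·[4/7·y_n + 3/7·y_{n+1}] ⇒ (1 − 3/7z)y_{n+1} = (1 + 4/7z)y_n
  R(z) = (1 + 4/7z)/(1 − 3/7z).

Solve |R(x)|<1 on ℝ⁻.
x=-1.79: |R|=0.0129
R=−1: 1+4/7x = −1+3/7x ⇒ -1/7x=2 ⇒ x=2/(-1/7)=-14.0000
Confirm numerically:
  x=-13.783: |R|=0.99551 <1
  x=-13.446: |R|=0.98830 <1
  x=-9.687: |R|=0.88040 <1
  x=-14.185: |R|=1.00373 >1
  x=-14.138: |R|=1.00279 >1
Interval (-14.0000, 0).

(-14.0000,0); λ=-12 ⇒ h* = (14)/12 = 1.1667.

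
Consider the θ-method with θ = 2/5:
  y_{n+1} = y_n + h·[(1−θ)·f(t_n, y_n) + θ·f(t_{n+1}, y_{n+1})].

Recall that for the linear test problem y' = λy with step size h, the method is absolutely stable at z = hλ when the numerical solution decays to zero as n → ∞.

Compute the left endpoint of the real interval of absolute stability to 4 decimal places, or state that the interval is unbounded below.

z* = -10.0000.

On y'=λy, z=hλ:
  y_{n+1} = y_n + z·[3/5·y_n + 2/5·y_{n+1}] ⇒ (1 − 2/5z)y_{n+1} = (1 + 3/5z)y_n
  R(z) = (1 + 3/5z)/(1 − 2/5z).

Need |R(x)|<1, x<0.
x=-0.65: |R|=0.4841
R=−1: 1+3/5x = −1+2/5x ⇒ -1/5x=2 ⇒ x=2/(-1/5)=-10.0000
Confirm numerically:
  x=-9.237: |R|=0.96750 <1
  x=-8.360: |R|=0.92449 <1
  x=-6.877: |R|=0.83348 <1
  x=-6.795: |R|=0.82760 <1
  x=-10.472: |R|=1.01819 >1
  x=-10.267: |R|=1.01046 >1
Interval (-10.0000, 0).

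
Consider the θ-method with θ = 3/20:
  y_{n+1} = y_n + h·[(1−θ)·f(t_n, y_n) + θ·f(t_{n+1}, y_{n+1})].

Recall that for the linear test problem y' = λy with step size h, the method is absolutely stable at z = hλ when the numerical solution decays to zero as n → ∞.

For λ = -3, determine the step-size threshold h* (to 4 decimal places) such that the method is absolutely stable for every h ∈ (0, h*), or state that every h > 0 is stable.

(-2.8571,0); λ=-3 ⇒ h* = (20/7)/3 = 0.9524.

On y'=λy, z=hλ:
  y_{n+1} = y_n + z·[17/20·y_n + 3/20·y_{n+1}] ⇒ (1 − 3/20z)y_{n+1} = (1 + 17/20z)y_n
  ⇒ R(z) = (1 + 17/20z)/(1 − 3/20z).

Boundary: |R(x)|=1, x<0.
x=-0.68: |R|=0.3829
R=−1: 1+17/20x = −1+3/20x ⇒ -7/10x=2 ⇒ x=2/(-7/10)=-2.8571
Confirm numerically:
  x=-2.113: |R|=0.60446 <1
  x=-1.842: |R|=0.44323 <1
  x=-1.715: |R|=0.36409 <1
  x=-3.252: |R|=1.18578 >1
  x=-3.078: |R|=1.10577 >1
  x=-2.918: |R|=1.02963 >1
Interval (-2.8571, 0).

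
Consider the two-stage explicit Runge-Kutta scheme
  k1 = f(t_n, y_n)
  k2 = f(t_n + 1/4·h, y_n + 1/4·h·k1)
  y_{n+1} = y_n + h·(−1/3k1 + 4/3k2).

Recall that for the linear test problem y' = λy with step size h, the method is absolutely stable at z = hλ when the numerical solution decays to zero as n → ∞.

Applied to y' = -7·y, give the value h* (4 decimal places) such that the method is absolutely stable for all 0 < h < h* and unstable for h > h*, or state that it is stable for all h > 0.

(-3.0000,0); λ=-7 ⇒ h* = (3)/7 = 0.4286.

Test eqn y'=λy, z=hλ:
  k1=λy_n ⇒ h·k1=z·y_n;  k2=λ(1+1/4z)y_n ⇒ h·k2=z(1+1/4z)y_n
  y_{n+1}/y_n = 1 − 1/3z + 4/3z(1+1/4z) = 1 + z + 1/3z²
  Hence R(z) = 1 + z + 1/3z².

Solve |R(x)|<1 on ℝ⁻.
x=-1.33: |R|=0.2596
R=1: x+1/3x²=0 ⇒ x=−3=-3.0000; min R=1−1/(4·1/3)=0.2500>−1
Confirm numerically:
  x=-2.921: |R|=0.92308 <1
  x=-2.875: |R|=0.88021 <1
  x=-1.330: |R|=0.25963 <1
  x=-1.320: |R|=0.26080 <1
  x=-3.538: |R|=1.63448 >1
  x=-3.474: |R|=1.54889 >1
  x=-3.303: |R|=1.33360 >1
So |R|<1 on (-3.0000, 0).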